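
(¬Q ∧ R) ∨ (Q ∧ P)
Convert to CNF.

(¬Q ∨ P) ∧ (R ∨ Q) ∧ (R ∨ P)

(¬Q ∧ R) ∨ (Q ∧ P)
= (¬Q ∨ Q) ∧ (¬Q ∨ P) ∧ (R ∨ Q) ∧ (R ∨ P)   — distribute ∨ over ∧
= (¬Q ∨ P) ∧ (R ∨ Q) ∧ (R ∨ P)   — simplify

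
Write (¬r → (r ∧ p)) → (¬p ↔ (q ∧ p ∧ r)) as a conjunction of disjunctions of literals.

(¬r → (r ∧ p)) → (¬p ↔ (q ∧ p ∧ r))
≡ ¬(¬r → (r ∧ p)) ∨ (¬p ↔ (q ∧ p ∧ r))   [eliminate →]
≡ ¬(¬¬r ∨ (r ∧ p)) ∨ (¬p ↔ (q ∧ p ∧ r))   [eliminate →]
≡ ¬(¬¬r ∨ (r ∧ p)) ∨ ((¬p → (q ∧ p ∧ r)) ∧ ((q ∧ p ∧ r) → ¬p))   [eliminate ↔]
≡ ¬(¬¬r ∨ (r ∧ p)) ∨ ((¬¬p ∨ (q ∧ p ∧ r)) ∧ ((q ∧ p ∧ r) → ¬p))   [eliminate →]
≡ ¬(¬¬r ∨ (r ∧ p)) ∨ ((¬¬p ∨ (q ∧ p ∧ r)) ∧ (¬(q ∧ p ∧ r) ∨ ¬p))   [eliminate →]
≡ (¬¬¬r ∧ ¬(r ∧ p)) ∨ ((¬¬p ∨ (q ∧ p ∧ r)) ∧ (¬(q ∧ p ∧ r) ∨ ¬p))   [De Morgan]
≡ (¬r ∧ ¬(r ∧ p)) ∨ ((¬¬p ∨ (q ∧ p ∧ r)) ∧ (¬(q ∧ p ∧ r) ∨ ¬p))   [double negation]
≡ (¬r ∧ (¬r ∨ ¬p)) ∨ ((¬¬p ∨ (q ∧ p ∧ r)) ∧ (¬(q ∧ p ∧ r) ∨ ¬p))   [De Morgan]
≡ (¬r ∧ (¬r ∨ ¬p)) ∨ ((p ∨ (q ∧ p ∧ r)) ∧ (¬(q ∧ p ∧ r) ∨ ¬p))   [double negation]
≡ (¬r ∧ (¬r ∨ ¬p)) ∨ ((p ∨ (q ∧ p ∧ r)) ∧ (¬q ∨ ¬p ∨ ¬r ∨ ¬p))   [De Morgan]
≡ (¬r ∨ p ∨ q) ∧ (¬r ∨ p ∨ p) ∧ (¬r ∨ p ∨ r) ∧ (¬r ∨ ¬q ∨ ¬p ∨ ¬r ∨ ¬p) ∧ (¬r ∨ ¬p ∨ p ∨ q) ∧ (¬r ∨ ¬p ∨ p ∨ p) ∧ (¬r ∨ ¬p ∨ p ∨ r) ∧ (¬r ∨ ¬p ∨ ¬q ∨ ¬p ∨ ¬r ∨ ¬p)   [distribute ∨ over ∧]
≡ (¬r ∨ p) ∧ (¬r ∨ ¬q ∨ ¬p)   [simplify]

(¬r ∨ p) ∧ (¬r ∨ ¬q ∨ ¬p)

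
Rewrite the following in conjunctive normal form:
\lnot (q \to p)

q \land \lnot p

\lnot (q \to p)
≡ \lnot (\lnot q \lor p)   [eliminate \to]
≡ \lnot \lnot q \land \lnot p   [De Morgan]
≡ q \land \lnot p   [double negation]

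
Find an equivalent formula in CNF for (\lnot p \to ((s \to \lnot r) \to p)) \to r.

(\lnot p \to ((s \to \lnot r) \to p)) \to r
= \lnot (\lnot p \to ((s \to \lnot r) \to p)) \lor r   (eliminate \to)
= \lnot (\lnot \lnot p \lor ((s \to \lnot r) \to p)) \lor r   (eliminate \to)
= \lnot (\lnot \lnot p \lor \lnot (s \to \lnot r) \lor p) \lor r   (eliminate \to)
= \lnot (\lnot \lnot p \lor \lnot (\lnot s \lor \lnot r) \lor p) \lor r   (eliminate \to)
= (\lnot \lnot \lnot p \land \lnot \lnot (\lnot s \lor \lnot r) \land \lnot p) \lor r   (De Morgan)
= (\lnot p \land \lnot \lnot (\lnot s \lor \lnot r) \land \lnot p) \lor r   (double negation)
= (\lnot p \land (\lnot s \lor \lnot r) \land \lnot p) \lor r   (double negation)
= (\lnot p \lor r) \land (\lnot s \lor \lnot r \lor r) \land (\lnot p \lor r)   (distribute \lor over \land)
= \lnot p \lor r   (simplify)

\lnot p \lor r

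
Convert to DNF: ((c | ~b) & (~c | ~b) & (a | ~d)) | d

((c | ~b) & (~c | ~b) & (a | ~d)) | d
⇔ (c & ~c & a) | (c & ~c & ~d) | (c & ~b & a) | (c & ~b & ~d) | (~b & ~c & a) | (~b & ~c & ~d) | (~b & ~b & a) | (~b & ~b & ~d) | d   (distribute & over |)
⇔ (~b & a) | (~b & ~d) | d   (simplify)

(~b & a) | (~b & ~d) | d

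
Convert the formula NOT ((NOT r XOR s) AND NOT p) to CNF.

(r OR s OR p) AND (NOT s OR NOT r OR p)

NOT ((NOT r XOR s) AND NOT p)
⇔ NOT ((NOT r OR s) AND NOT (NOT r AND s) AND NOT p)   — expand XOR
⇔ NOT (NOT r OR s) OR NOT NOT (NOT r AND s) OR NOT NOT p   — De Morgan
⇔ (NOT NOT r AND NOT s) OR NOT NOT (NOT r AND s) OR NOT NOT p   — De Morgan
⇔ (r AND NOT s) OR NOT NOT (NOT r AND s) OR NOT NOT p   — double negation
⇔ (r AND NOT s) OR (NOT r AND s) OR NOT NOT p   — double negation
⇔ (r AND NOT s) OR (NOT r AND s) OR p   — double negation
⇔ (r OR NOT r OR p) AND (r OR s OR p) AND (NOT s OR NOT r OR p) AND (NOT s OR s OR p)   — distribute OR over AND
⇔ (r OR s OR p) AND (NOT s OR NOT r OR p)   — simplify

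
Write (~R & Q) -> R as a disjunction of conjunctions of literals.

R | ~Q

(~R & Q) -> R
≡ ~(~R & Q) | R   [eliminate ->]
≡ ~~R | ~Q | R   [De Morgan]
≡ R | ~Q | R   [double negation]
≡ R | ~Q   [simplify]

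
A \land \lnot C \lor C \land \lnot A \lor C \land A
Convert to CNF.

A \land \lnot C \lor C \land \lnot A \lor C \land A
≡ (A \lor C \lor C) \land (A \lor C \lor A) \land (A \lor \lnot A \lor C) \land (A \lor \lnot A \lor A) \land (\lnot C \lor C \lor C) \land (\lnot C \lor C \lor A) \land (\lnot C \lor \lnot A \lor C) \land (\lnot C \lor \lnot A \lor A)   [distribute \lor over \land]
≡ A \lor C   [simplify]

A \lor C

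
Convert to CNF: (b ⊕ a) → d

(b ⊕ a) → d
≡ ¬(b ⊕ a) ∨ d   [eliminate →]
≡ ¬((b ∨ a) ∧ ¬(b ∧ a)) ∨ d   [expand ⊕]
≡ ¬(b ∨ a) ∨ ¬¬(b ∧ a) ∨ d   [De Morgan]
≡ (¬b ∧ ¬a) ∨ ¬¬(b ∧ a) ∨ d   [De Morgan]
≡ (¬b ∧ ¬a) ∨ (b ∧ a) ∨ d   [double negation]
≡ (¬b ∨ b ∨ d) ∧ (¬b ∨ a ∨ d) ∧ (¬a ∨ b ∨ d) ∧ (¬a ∨ a ∨ d)   [distribute ∨ over ∧]
≡ (¬b ∨ a ∨ d) ∧ (¬a ∨ b ∨ d)   [simplify]

(¬b ∨ a ∨ d) ∧ (¬a ∨ b ∨ d)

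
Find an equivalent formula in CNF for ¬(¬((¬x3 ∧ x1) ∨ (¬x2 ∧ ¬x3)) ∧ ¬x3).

¬(¬((¬x3 ∧ x1) ∨ (¬x2 ∧ ¬x3)) ∧ ¬x3)
= ¬¬((¬x3 ∧ x1) ∨ (¬x2 ∧ ¬x3)) ∨ ¬¬x3   [De Morgan]
= (¬x3 ∧ x1) ∨ (¬x2 ∧ ¬x3) ∨ ¬¬x3   [double negation]
= (¬x3 ∧ x1) ∨ (¬x2 ∧ ¬x3) ∨ x3   [double negation]
= (¬x3 ∨ ¬x2 ∨ x3) ∧ (¬x3 ∨ ¬x3 ∨ x3) ∧ (x1 ∨ ¬x2 ∨ x3) ∧ (x1 ∨ ¬x3 ∨ x3)   [distribute ∨ over ∧]
= x1 ∨ ¬x2 ∨ x3   [simplify]

x1 ∨ ¬x2 ∨ x3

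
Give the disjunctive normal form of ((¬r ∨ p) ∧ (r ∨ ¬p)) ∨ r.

(¬r ∧ ¬p) ∨ r

((¬r ∨ p) ∧ (r ∨ ¬p)) ∨ r
⇔ (¬r ∧ r) ∨ (¬r ∧ ¬p) ∨ (p ∧ r) ∨ (p ∧ ¬p) ∨ r   — distribute ∧ over ∨
⇔ (¬r ∧ ¬p) ∨ r   — simplify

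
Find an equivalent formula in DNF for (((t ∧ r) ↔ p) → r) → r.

(((t ∧ r) ↔ p) → r) → r
≡ ¬(((t ∧ r) ↔ p) → r) ∨ r   (eliminate →)
≡ ¬(¬((t ∧ r) ↔ p) ∨ r) ∨ r   (eliminate →)
≡ ¬(¬(((t ∧ r) → p) ∧ (p → (t ∧ r))) ∨ r) ∨ r   (eliminate ↔)
≡ ¬(¬((¬(t ∧ r) ∨ p) ∧ (p → (t ∧ r))) ∨ r) ∨ r   (eliminate →)
≡ ¬(¬((¬(t ∧ r) ∨ p) ∧ (¬p ∨ (t ∧ r))) ∨ r) ∨ r   (eliminate →)
≡ (¬¬((¬(t ∧ r) ∨ p) ∧ (¬p ∨ (t ∧ r))) ∧ ¬r) ∨ r   (De Morgan)
≡ ((¬(t ∧ r) ∨ p) ∧ (¬p ∨ (t ∧ r)) ∧ ¬r) ∨ r   (double negation)
≡ ((¬t ∨ ¬r ∨ p) ∧ (¬p ∨ (t ∧ r)) ∧ ¬r) ∨ r   (De Morgan)
≡ (¬t ∧ ¬p ∧ ¬r) ∨ (¬t ∧ t ∧ r ∧ ¬r) ∨ (¬r ∧ ¬p ∧ ¬r) ∨ (¬r ∧ t ∧ r ∧ ¬r) ∨ (p ∧ ¬p ∧ ¬r) ∨ (p ∧ t ∧ r ∧ ¬r) ∨ r   (distribute ∧ over ∨)
≡ (¬r ∧ ¬p) ∨ r   (simplify)

(¬r ∧ ¬p) ∨ r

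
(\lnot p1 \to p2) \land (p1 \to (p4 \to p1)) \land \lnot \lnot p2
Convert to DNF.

(\lnot p1 \to p2) \land (p1 \to (p4 \to p1)) \land \lnot \lnot p2
≡ (\lnot \lnot p1 \lor p2) \land (p1 \to (p4 \to p1)) \land \lnot \lnot p2   [eliminate \to]
≡ (\lnot \lnot p1 \lor p2) \land (\lnot p1 \lor (p4 \to p1)) \land \lnot \lnot p2   [eliminate \to]
≡ (\lnot \lnot p1 \lor p2) \land (\lnot p1 \lor \lnot p4 \lor p1) \land \lnot \lnot p2   [eliminate \to]
≡ (p1 \lor p2) \land (\lnot p1 \lor \lnot p4 \lor p1) \land \lnot \lnot p2   [double negation]
≡ (p1 \lor p2) \land (\lnot p1 \lor \lnot p4 \lor p1) \land p2   [double negation]
≡ (p1 \land \lnot p1 \land p2) \lor (p1 \land \lnot p4 \land p2) \lor (p1 \land p1 \land p2) \lor (p2 \land \lnot p1 \land p2) \lor (p2 \land \lnot p4 \land p2) \lor (p2 \land p1 \land p2)   [distribute \land over \lor]
≡ (p1 \land p2) \lor (p2 \land \lnot p1) \lor (p2 \land \lnot p4)   [simplify]

(p1 \land p2) \lor (p2 \land \lnot p1) \lor (p2 \land \lnot p4)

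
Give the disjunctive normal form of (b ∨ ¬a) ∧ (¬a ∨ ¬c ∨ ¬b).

(b ∨ ¬a) ∧ (¬a ∨ ¬c ∨ ¬b)
≡ (b ∧ ¬a) ∨ (b ∧ ¬c) ∨ (b ∧ ¬b) ∨ (¬a ∧ ¬a) ∨ (¬a ∧ ¬c) ∨ (¬a ∧ ¬b)   [distribute ∧ over ∨]
≡ (b ∧ ¬c) ∨ ¬a   [simplify]

(b ∧ ¬c) ∨ ¬a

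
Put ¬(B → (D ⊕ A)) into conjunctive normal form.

¬(B → (D ⊕ A))
⇔ ¬(¬B ∨ (D ⊕ A))   — eliminate →
⇔ ¬(¬B ∨ ((D ∨ A) ∧ ¬(D ∧ A)))   — expand ⊕
⇔ ¬¬B ∧ ¬((D ∨ A) ∧ ¬(D ∧ A))   — De Morgan
⇔ B ∧ ¬((D ∨ A) ∧ ¬(D ∧ A))   — double negation
⇔ B ∧ (¬(D ∨ A) ∨ ¬¬(D ∧ A))   — De Morgan
⇔ B ∧ ((¬D ∧ ¬A) ∨ ¬¬(D ∧ A))   — De Morgan
⇔ B ∧ ((¬D ∧ ¬A) ∨ (D ∧ A))   — double negation
⇔ B ∧ (¬D ∨ D) ∧ (¬D ∨ A) ∧ (¬A ∨ D) ∧ (¬A ∨ A)   — distribute ∨ over ∧
⇔ B ∧ (¬D ∨ A) ∧ (¬A ∨ D)   — simplify

B ∧ (¬D ∨ A) ∧ (¬A ∨ D)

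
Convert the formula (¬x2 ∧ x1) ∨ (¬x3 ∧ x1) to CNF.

(¬x2 ∨ ¬x3) ∧ x1

(¬x2 ∧ x1) ∨ (¬x3 ∧ x1)
⇔ (¬x2 ∨ ¬x3) ∧ (¬x2 ∨ x1) ∧ (x1 ∨ ¬x3) ∧ (x1 ∨ x1)
⇔ (¬x2 ∨ ¬x3) ∧ x1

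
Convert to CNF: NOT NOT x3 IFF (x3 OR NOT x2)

x2 OR x3

NOT NOT x3 IFF (x3 OR NOT x2)
= (NOT NOT x3 IMPLIES (x3 OR NOT x2)) AND ((x3 OR NOT x2) IMPLIES NOT NOT x3)   (eliminate IFF)
= (NOT NOT NOT x3 OR x3 OR NOT x2) AND ((x3 OR NOT x2) IMPLIES NOT NOT x3)   (eliminate IMPLIES)
= (NOT NOT NOT x3 OR x3 OR NOT x2) AND (NOT (x3 OR NOT x2) OR NOT NOT x3)   (eliminate IMPLIES)
= (NOT x3 OR x3 OR NOT x2) AND (NOT (x3 OR NOT x2) OR NOT NOT x3)   (double negation)
= (NOT x3 OR x3 OR NOT x2) AND ((NOT x3 AND NOT NOT x2) OR NOT NOT x3)   (De Morgan)
= (NOT x3 OR x3 OR NOT x2) AND ((NOT x3 AND x2) OR NOT NOT x3)   (double negation)
= (NOT x3 OR x3 OR NOT x2) AND ((NOT x3 AND x2) OR x3)   (double negation)
= (NOT x3 OR x3 OR NOT x2) AND (NOT x3 OR x3) AND (x2 OR x3)   (distribute OR over AND)
= x2 OR x3   (simplify)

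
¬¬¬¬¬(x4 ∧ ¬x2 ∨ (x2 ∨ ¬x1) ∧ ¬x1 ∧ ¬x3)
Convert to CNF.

¬¬¬¬¬(x4 ∧ ¬x2 ∨ (x2 ∨ ¬x1) ∧ ¬x1 ∧ ¬x3)
= ¬¬¬(x4 ∧ ¬x2 ∨ (x2 ∨ ¬x1) ∧ ¬x1 ∧ ¬x3)   [double negation]
= ¬(x4 ∧ ¬x2 ∨ (x2 ∨ ¬x1) ∧ ¬x1 ∧ ¬x3)   [double negation]
= ¬(x4 ∧ ¬x2) ∧ ¬((x2 ∨ ¬x1) ∧ ¬x1 ∧ ¬x3)   [De Morgan]
= (¬x4 ∨ ¬¬x2) ∧ ¬((x2 ∨ ¬x1) ∧ ¬x1 ∧ ¬x3)   [De Morgan]
= (¬x4 ∨ x2) ∧ ¬((x2 ∨ ¬x1) ∧ ¬x1 ∧ ¬x3)   [double negation]
= (¬x4 ∨ x2) ∧ (¬(x2 ∨ ¬x1) ∨ ¬¬x1 ∨ ¬¬x3)   [De Morgan]
= (¬x4 ∨ x2) ∧ (¬x2 ∧ ¬¬x1 ∨ ¬¬x1 ∨ ¬¬x3)   [De Morgan]
= (¬x4 ∨ x2) ∧ (¬x2 ∧ x1 ∨ ¬¬x1 ∨ ¬¬x3)   [double negation]
= (¬x4 ∨ x2) ∧ (¬x2 ∧ x1 ∨ x1 ∨ ¬¬x3)   [double negation]
= (¬x4 ∨ x2) ∧ (¬x2 ∧ x1 ∨ x1 ∨ x3)   [double negation]
= (¬x4 ∨ x2) ∧ (¬x2 ∨ x1 ∨ x3) ∧ (x1 ∨ x1 ∨ x3)   [distribute ∨ over ∧]
= (¬x4 ∨ x2) ∧ (x1 ∨ x3)   [simplify]

(¬x4 ∨ x2) ∧ (x1 ∨ x3)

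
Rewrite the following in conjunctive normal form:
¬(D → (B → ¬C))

D ∧ B ∧ C

¬(D → (B → ¬C))
≡ ¬(¬D ∨ (B → ¬C))
≡ ¬(¬D ∨ ¬B ∨ ¬C)
≡ ¬¬D ∧ ¬¬B ∧ ¬¬C
≡ D ∧ ¬¬B ∧ ¬¬C
≡ D ∧ B ∧ ¬¬C
≡ D ∧ B ∧ C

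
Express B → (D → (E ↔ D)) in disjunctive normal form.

¬B ∨ ¬D ∨ (D ∧ E)

B → (D → (E ↔ D))
≡ ¬B ∨ (D → (E ↔ D))   — eliminate →
≡ ¬B ∨ ¬D ∨ (E ↔ D)   — eliminate →
≡ ¬B ∨ ¬D ∨ ((E → D) ∧ (D → E))   — eliminate ↔
≡ ¬B ∨ ¬D ∨ ((¬E ∨ D) ∧ (D → E))   — eliminate →
≡ ¬B ∨ ¬D ∨ ((¬E ∨ D) ∧ (¬D ∨ E))   — eliminate →
≡ ¬B ∨ ¬D ∨ (¬E ∧ ¬D) ∨ (¬E ∧ E) ∨ (D ∧ ¬D) ∨ (D ∧ E)   — distribute ∧ over ∨
≡ ¬B ∨ ¬D ∨ (D ∧ E)   — simplify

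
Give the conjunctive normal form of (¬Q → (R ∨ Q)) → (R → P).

¬R ∨ P

(¬Q → (R ∨ Q)) → (R → P)
⇔ ¬(¬Q → (R ∨ Q)) ∨ (R → P)   — eliminate →
⇔ ¬(¬¬Q ∨ R ∨ Q) ∨ (R → P)   — eliminate →
⇔ ¬(¬¬Q ∨ R ∨ Q) ∨ ¬R ∨ P   — eliminate →
⇔ (¬¬¬Q ∧ ¬R ∧ ¬Q) ∨ ¬R ∨ P   — De Morgan
⇔ (¬Q ∧ ¬R ∧ ¬Q) ∨ ¬R ∨ P   — double negation
⇔ (¬Q ∨ ¬R ∨ P) ∧ (¬R ∨ ¬R ∨ P) ∧ (¬Q ∨ ¬R ∨ P)   — distribute ∨ over ∧
⇔ ¬R ∨ P   — simplify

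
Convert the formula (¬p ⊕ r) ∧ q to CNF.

(¬p ∨ r) ∧ (p ∨ ¬r) ∧ q

(¬p ⊕ r) ∧ q
= (¬p ∨ r) ∧ ¬(¬p ∧ r) ∧ q   (expand ⊕)
= (¬p ∨ r) ∧ (¬¬p ∨ ¬r) ∧ q   (De Morgan)
= (¬p ∨ r) ∧ (p ∨ ¬r) ∧ q   (double negation)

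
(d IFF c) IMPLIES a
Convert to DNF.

(d AND NOT c) OR (c AND NOT d) OR a

(d IFF c) IMPLIES a
≡ NOT (d IFF c) OR a   [eliminate IMPLIES]
≡ NOT ((d IMPLIES c) AND (c IMPLIES d)) OR a   [eliminate IFF]
≡ NOT ((NOT d OR c) AND (c IMPLIES d)) OR a   [eliminate IMPLIES]
≡ NOT ((NOT d OR c) AND (NOT c OR d)) OR a   [eliminate IMPLIES]
≡ NOT (NOT d OR c) OR NOT (NOT c OR d) OR a   [De Morgan]
≡ (NOT NOT d AND NOT c) OR NOT (NOT c OR d) OR a   [De Morgan]
≡ (d AND NOT c) OR NOT (NOT c OR d) OR a   [double negation]
≡ (d AND NOT c) OR (NOT NOT c AND NOT d) OR a   [De Morgan]
≡ (d AND NOT c) OR (c AND NOT d) OR a   [double negation]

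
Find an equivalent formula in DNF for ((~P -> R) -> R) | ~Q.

((~P -> R) -> R) | ~Q
= ~(~P -> R) | R | ~Q   (eliminate ->)
= ~(~~P | R) | R | ~Q   (eliminate ->)
= (~~~P & ~R) | R | ~Q   (De Morgan)
= (~P & ~R) | R | ~Q   (double negation)

(~P & ~R) | R | ~Q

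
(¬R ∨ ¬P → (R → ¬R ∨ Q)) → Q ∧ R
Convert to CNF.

(¬R ∨ ¬P ∨ Q) ∧ R

(¬R ∨ ¬P → (R → ¬R ∨ Q)) → Q ∧ R
= ¬(¬R ∨ ¬P → (R → ¬R ∨ Q)) ∨ Q ∧ R
= ¬(¬(¬R ∨ ¬P) ∨ (R → ¬R ∨ Q)) ∨ Q ∧ R
= ¬(¬(¬R ∨ ¬P) ∨ ¬R ∨ ¬R ∨ Q) ∨ Q ∧ R
= ¬¬(¬R ∨ ¬P) ∧ ¬¬R ∧ ¬¬R ∧ ¬Q ∨ Q ∧ R
= (¬R ∨ ¬P) ∧ ¬¬R ∧ ¬¬R ∧ ¬Q ∨ Q ∧ R
= (¬R ∨ ¬P) ∧ R ∧ ¬¬R ∧ ¬Q ∨ Q ∧ R
= (¬R ∨ ¬P) ∧ R ∧ R ∧ ¬Q ∨ Q ∧ R
= (¬R ∨ ¬P ∨ Q) ∧ (¬R ∨ ¬P ∨ R) ∧ (R ∨ Q) ∧ (R ∨ R) ∧ (R ∨ Q) ∧ (R ∨ R) ∧ (¬Q ∨ Q) ∧ (¬Q ∨ R)
= (¬R ∨ ¬P ∨ Q) ∧ R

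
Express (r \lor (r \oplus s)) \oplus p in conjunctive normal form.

(r \lor s \lor p) \land (\lnot r \lor \lnot p) \land (\lnot s \lor r \lor \lnot p)

(r \lor (r \oplus s)) \oplus p
⇔ (r \lor (r \oplus s) \lor p) \land \lnot ((r \lor (r \oplus s)) \land p)   (expand \oplus)
⇔ (r \lor ((r \lor s) \land \lnot (r \land s)) \lor p) \land \lnot ((r \lor (r \oplus s)) \land p)   (expand \oplus)
⇔ (r \lor ((r \lor s) \land \lnot (r \land s)) \lor p) \land \lnot ((r \lor ((r \lor s) \land \lnot (r \land s))) \land p)   (expand \oplus)
⇔ (r \lor ((r \lor s) \land (\lnot r \lor \lnot s)) \lor p) \land \lnot ((r \lor ((r \lor s) \land \lnot (r \land s))) \land p)   (De Morgan)
⇔ (r \lor ((r \lor s) \land (\lnot r \lor \lnot s)) \lor p) \land (\lnot (r \lor ((r \lor s) \land \lnot (r \land s))) \lor \lnot p)   (De Morgan)
⇔ (r \lor ((r \lor s) \land (\lnot r \lor \lnot s)) \lor p) \land ((\lnot r \land \lnot ((r \lor s) \land \lnot (r \land s))) \lor \lnot p)   (De Morgan)
⇔ (r \lor ((r \lor s) \land (\lnot r \lor \lnot s)) \lor p) \land ((\lnot r \land (\lnot (r \lor s) \lor \lnot \lnot (r \land s))) \lor \lnot p)   (De Morgan)
⇔ (r \lor ((r \lor s) \land (\lnot r \lor \lnot s)) \lor p) \land ((\lnot r \land ((\lnot r \land \lnot s) \lor \lnot \lnot (r \land s))) \lor \lnot p)   (De Morgan)
⇔ (r \lor ((r \lor s) \land (\lnot r \lor \lnot s)) \lor p) \land ((\lnot r \land ((\lnot r \land \lnot s) \lor (r \land s))) \lor \lnot p)   (double negation)
⇔ (r \lor r \lor s \lor p) \land (r \lor \lnot r \lor \lnot s \lor p) \land (\lnot r \lor \lnot p) \land (\lnot r \lor r \lor \lnot p) \land (\lnot r \lor s \lor \lnot p) \land (\lnot s \lor r \lor \lnot p) \land (\lnot s \lor s \lor \lnot p)   (distribute \lor over \land)
⇔ (r \lor s \lor p) \land (\lnot r \lor \lnot p) \land (\lnot s \lor r \lor \lnot p)   (simplify)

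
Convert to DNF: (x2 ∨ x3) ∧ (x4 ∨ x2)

(x2 ∨ x3) ∧ (x4 ∨ x2)
≡ (x2 ∧ x4) ∨ (x2 ∧ x2) ∨ (x3 ∧ x4) ∨ (x3 ∧ x2)
≡ x2 ∨ (x3 ∧ x4)

x2 ∨ (x3 ∧ x4)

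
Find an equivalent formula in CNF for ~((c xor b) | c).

(~b | c) & ~c

~((c xor b) | c)
≡ ~(((c | b) & ~(c & b)) | c)   [expand xor]
≡ ~((c | b) & ~(c & b)) & ~c   [De Morgan]
≡ (~(c | b) | ~~(c & b)) & ~c   [De Morgan]
≡ ((~c & ~b) | ~~(c & b)) & ~c   [De Morgan]
≡ ((~c & ~b) | (c & b)) & ~c   [double negation]
≡ (~c | c) & (~c | b) & (~b | c) & (~b | b) & ~c   [distribute | over &]
≡ (~b | c) & ~c   [simplify]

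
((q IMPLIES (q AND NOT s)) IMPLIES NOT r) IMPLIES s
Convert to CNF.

r OR s

((q IMPLIES (q AND NOT s)) IMPLIES NOT r) IMPLIES s
≡ NOT ((q IMPLIES (q AND NOT s)) IMPLIES NOT r) OR s   (eliminate IMPLIES)
≡ NOT (NOT (q IMPLIES (q AND NOT s)) OR NOT r) OR s   (eliminate IMPLIES)
≡ NOT (NOT (NOT q OR (q AND NOT s)) OR NOT r) OR s   (eliminate IMPLIES)
≡ (NOT NOT (NOT q OR (q AND NOT s)) AND NOT NOT r) OR s   (De Morgan)
≡ ((NOT q OR (q AND NOT s)) AND NOT NOT r) OR s   (double negation)
≡ ((NOT q OR (q AND NOT s)) AND r) OR s   (double negation)
≡ (NOT q OR q OR s) AND (NOT q OR NOT s OR s) AND (r OR s)   (distribute OR over AND)
≡ r OR s   (simplify)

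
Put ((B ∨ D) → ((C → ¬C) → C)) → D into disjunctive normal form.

(B ∧ ¬C) ∨ D

((B ∨ D) → ((C → ¬C) → C)) → D
≡ ¬((B ∨ D) → ((C → ¬C) → C)) ∨ D   [eliminate →]
≡ ¬(¬(B ∨ D) ∨ ((C → ¬C) → C)) ∨ D   [eliminate →]
≡ ¬(¬(B ∨ D) ∨ ¬(C → ¬C) ∨ C) ∨ D   [eliminate →]
≡ ¬(¬(B ∨ D) ∨ ¬(¬C ∨ ¬C) ∨ C) ∨ D   [eliminate →]
≡ (¬¬(B ∨ D) ∧ ¬¬(¬C ∨ ¬C) ∧ ¬C) ∨ D   [De Morgan]
≡ ((B ∨ D) ∧ ¬¬(¬C ∨ ¬C) ∧ ¬C) ∨ D   [double negation]
≡ ((B ∨ D) ∧ (¬C ∨ ¬C) ∧ ¬C) ∨ D   [double negation]
≡ (B ∧ ¬C ∧ ¬C) ∨ (B ∧ ¬C ∧ ¬C) ∨ (D ∧ ¬C ∧ ¬C) ∨ (D ∧ ¬C ∧ ¬C) ∨ D   [distribute ∧ over ∨]
≡ (B ∧ ¬C) ∨ D   [simplify]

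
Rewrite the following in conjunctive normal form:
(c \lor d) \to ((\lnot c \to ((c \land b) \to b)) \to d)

\lnot c \lor d

(c \lor d) \to ((\lnot c \to ((c \land b) \to b)) \to d)
⇔ \lnot (c \lor d) \lor ((\lnot c \to ((c \land b) \to b)) \to d)   [eliminate \to]
⇔ \lnot (c \lor d) \lor \lnot (\lnot c \to ((c \land b) \to b)) \lor d   [eliminate \to]
⇔ \lnot (c \lor d) \lor \lnot (\lnot \lnot c \lor ((c \land b) \to b)) \lor d   [eliminate \to]
⇔ \lnot (c \lor d) \lor \lnot (\lnot \lnot c \lor \lnot (c \land b) \lor b) \lor d   [eliminate \to]
⇔ (\lnot c \land \lnot d) \lor \lnot (\lnot \lnot c \lor \lnot (c \land b) \lor b) \lor d   [De Morgan]
⇔ (\lnot c \land \lnot d) \lor (\lnot \lnot \lnot c \land \lnot \lnot (c \land b) \land \lnot b) \lor d   [De Morgan]
⇔ (\lnot c \land \lnot d) \lor (\lnot c \land \lnot \lnot (c \land b) \land \lnot b) \lor d   [double negation]
⇔ (\lnot c \land \lnot d) \lor (\lnot c \land c \land b \land \lnot b) \lor d   [double negation]
⇔ (\lnot c \lor \lnot c \lor d) \land (\lnot c \lor c \lor d) \land (\lnot c \lor b \lor d) \land (\lnot c \lor \lnot b \lor d) \land (\lnot d \lor \lnot c \lor d) \land (\lnot d \lor c \lor d) \land (\lnot d \lor b \lor d) \land (\lnot d \lor \lnot b \lor d)   [distribute \lor over \land]
⇔ \lnot c \lor d   [simplify]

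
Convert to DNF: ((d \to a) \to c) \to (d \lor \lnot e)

((d \to a) \to c) \to (d \lor \lnot e)
= \lnot ((d \to a) \to c) \lor d \lor \lnot e   [eliminate \to]
= \lnot (\lnot (d \to a) \lor c) \lor d \lor \lnot e   [eliminate \to]
= \lnot (\lnot (\lnot d \lor a) \lor c) \lor d \lor \lnot e   [eliminate \to]
= (\lnot \lnot (\lnot d \lor a) \land \lnot c) \lor d \lor \lnot e   [De Morgan]
= ((\lnot d \lor a) \land \lnot c) \lor d \lor \lnot e   [double negation]
= (\lnot d \land \lnot c) \lor (a \land \lnot c) \lor d \lor \lnot e   [distribute \land over \lor]

(\lnot d \land \lnot c) \lor (a \land \lnot c) \lor d \lor \lnot e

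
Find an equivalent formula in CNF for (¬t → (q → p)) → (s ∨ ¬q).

(¬t → (q → p)) → (s ∨ ¬q)
≡ ¬(¬t → (q → p)) ∨ s ∨ ¬q   [eliminate →]
≡ ¬(¬¬t ∨ (q → p)) ∨ s ∨ ¬q   [eliminate →]
≡ ¬(¬¬t ∨ ¬q ∨ p) ∨ s ∨ ¬q   [eliminate →]
≡ (¬¬¬t ∧ ¬¬q ∧ ¬p) ∨ s ∨ ¬q   [De Morgan]
≡ (¬t ∧ ¬¬q ∧ ¬p) ∨ s ∨ ¬q   [double negation]
≡ (¬t ∧ q ∧ ¬p) ∨ s ∨ ¬q   [double negation]
≡ (¬t ∨ s ∨ ¬q) ∧ (q ∨ s ∨ ¬q) ∧ (¬p ∨ s ∨ ¬q)   [distribute ∨ over ∧]
≡ (¬t ∨ s ∨ ¬q) ∧ (¬p ∨ s ∨ ¬q)   [simplify]

(¬t ∨ s ∨ ¬q) ∧ (¬p ∨ s ∨ ¬q)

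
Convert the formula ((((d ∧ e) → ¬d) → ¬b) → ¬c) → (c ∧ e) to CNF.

((((d ∧ e) → ¬d) → ¬b) → ¬c) → (c ∧ e)
≡ ¬((((d ∧ e) → ¬d) → ¬b) → ¬c) ∨ (c ∧ e)   [eliminate →]
≡ ¬(¬(((d ∧ e) → ¬d) → ¬b) ∨ ¬c) ∨ (c ∧ e)   [eliminate →]
≡ ¬(¬(¬((d ∧ e) → ¬d) ∨ ¬b) ∨ ¬c) ∨ (c ∧ e)   [eliminate →]
≡ ¬(¬(¬(¬(d ∧ e) ∨ ¬d) ∨ ¬b) ∨ ¬c) ∨ (c ∧ e)   [eliminate →]
≡ (¬¬(¬(¬(d ∧ e) ∨ ¬d) ∨ ¬b) ∧ ¬¬c) ∨ (c ∧ e)   [De Morgan]
≡ ((¬(¬(d ∧ e) ∨ ¬d) ∨ ¬b) ∧ ¬¬c) ∨ (c ∧ e)   [double negation]
≡ (((¬¬(d ∧ e) ∧ ¬¬d) ∨ ¬b) ∧ ¬¬c) ∨ (c ∧ e)   [De Morgan]
≡ (((d ∧ e ∧ ¬¬d) ∨ ¬b) ∧ ¬¬c) ∨ (c ∧ e)   [double negation]
≡ (((d ∧ e ∧ d) ∨ ¬b) ∧ ¬¬c) ∨ (c ∧ e)   [double negation]
≡ (((d ∧ e ∧ d) ∨ ¬b) ∧ c) ∨ (c ∧ e)   [double negation]
≡ (d ∨ ¬b ∨ c) ∧ (d ∨ ¬b ∨ e) ∧ (e ∨ ¬b ∨ c) ∧ (e ∨ ¬b ∨ e) ∧ (d ∨ ¬b ∨ c) ∧ (d ∨ ¬b ∨ e) ∧ (c ∨ c) ∧ (c ∨ e)   [distribute ∨ over ∧]
≡ (e ∨ ¬b) ∧ c   [simplify]

(e ∨ ¬b) ∧ c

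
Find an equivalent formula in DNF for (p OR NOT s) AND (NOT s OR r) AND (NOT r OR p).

(p AND NOT s) OR (p AND r) OR (NOT s AND NOT r)

(p OR NOT s) AND (NOT s OR r) AND (NOT r OR p)
⇔ (p AND NOT s AND NOT r) OR (p AND NOT s AND p) OR (p AND r AND NOT r) OR (p AND r AND p) OR (NOT s AND NOT s AND NOT r) OR (NOT s AND NOT s AND p) OR (NOT s AND r AND NOT r) OR (NOT s AND r AND p)   [distribute AND over OR]
⇔ (p AND NOT s) OR (p AND r) OR (NOT s AND NOT r)   [simplify]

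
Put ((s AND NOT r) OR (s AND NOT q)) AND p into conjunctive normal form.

s AND (NOT r OR NOT q) AND p

((s AND NOT r) OR (s AND NOT q)) AND p
≡ (s OR s) AND (s OR NOT q) AND (NOT r OR s) AND (NOT r OR NOT q) AND p   (distribute OR over AND)
≡ s AND (NOT r OR NOT q) AND p   (simplify)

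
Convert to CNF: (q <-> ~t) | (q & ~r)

(~q | ~t | ~r) & (t | q)

(q <-> ~t) | (q & ~r)
≡ ((q -> ~t) & (~t -> q)) | (q & ~r)   (eliminate <->)
≡ ((~q | ~t) & (~t -> q)) | (q & ~r)   (eliminate ->)
≡ ((~q | ~t) & (~~t | q)) | (q & ~r)   (eliminate ->)
≡ ((~q | ~t) & (t | q)) | (q & ~r)   (double negation)
≡ (~q | ~t | q) & (~q | ~t | ~r) & (t | q | q) & (t | q | ~r)   (distribute | over &)
≡ (~q | ~t | ~r) & (t | q)   (simplify)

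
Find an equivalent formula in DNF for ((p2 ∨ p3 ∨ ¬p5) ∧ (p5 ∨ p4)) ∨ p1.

(p2 ∧ p5) ∨ (p2 ∧ p4) ∨ (p3 ∧ p5) ∨ (p3 ∧ p4) ∨ (¬p5 ∧ p4) ∨ p1

((p2 ∨ p3 ∨ ¬p5) ∧ (p5 ∨ p4)) ∨ p1
⇔ (p2 ∧ p5) ∨ (p2 ∧ p4) ∨ (p3 ∧ p5) ∨ (p3 ∧ p4) ∨ (¬p5 ∧ p5) ∨ (¬p5 ∧ p4) ∨ p1
⇔ (p2 ∧ p5) ∨ (p2 ∧ p4) ∨ (p3 ∧ p5) ∨ (p3 ∧ p4) ∨ (¬p5 ∧ p4) ∨ p1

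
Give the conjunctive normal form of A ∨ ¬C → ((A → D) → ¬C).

A ∨ ¬C → ((A → D) → ¬C)
≡ ¬(A ∨ ¬C) ∨ ((A → D) → ¬C)   — eliminate →
≡ ¬(A ∨ ¬C) ∨ ¬(A → D) ∨ ¬C   — eliminate →
≡ ¬(A ∨ ¬C) ∨ ¬(¬A ∨ D) ∨ ¬C   — eliminate →
≡ ¬A ∧ ¬¬C ∨ ¬(¬A ∨ D) ∨ ¬C   — De Morgan
≡ ¬A ∧ C ∨ ¬(¬A ∨ D) ∨ ¬C   — double negation
≡ ¬A ∧ C ∨ ¬¬A ∧ ¬D ∨ ¬C   — De Morgan
≡ ¬A ∧ C ∨ A ∧ ¬D ∨ ¬C   — double negation
≡ (¬A ∨ A ∨ ¬C) ∧ (¬A ∨ ¬D ∨ ¬C) ∧ (C ∨ A ∨ ¬C) ∧ (C ∨ ¬D ∨ ¬C)   — distribute ∨ over ∧
≡ ¬A ∨ ¬D ∨ ¬C   — simplify

¬A ∨ ¬D ∨ ¬C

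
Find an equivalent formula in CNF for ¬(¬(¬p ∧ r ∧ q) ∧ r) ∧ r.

(¬p ∨ ¬r) ∧ (q ∨ ¬r) ∧ r

¬(¬(¬p ∧ r ∧ q) ∧ r) ∧ r
⇔ (¬¬(¬p ∧ r ∧ q) ∨ ¬r) ∧ r   [De Morgan]
⇔ ((¬p ∧ r ∧ q) ∨ ¬r) ∧ r   [double negation]
⇔ (¬p ∨ ¬r) ∧ (r ∨ ¬r) ∧ (q ∨ ¬r) ∧ r   [distribute ∨ over ∧]
⇔ (¬p ∨ ¬r) ∧ (q ∨ ¬r) ∧ r   [simplify]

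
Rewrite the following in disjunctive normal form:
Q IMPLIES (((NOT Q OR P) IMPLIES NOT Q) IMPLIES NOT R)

NOT Q OR (P AND Q) OR NOT R

Q IMPLIES (((NOT Q OR P) IMPLIES NOT Q) IMPLIES NOT R)
= NOT Q OR (((NOT Q OR P) IMPLIES NOT Q) IMPLIES NOT R)   [eliminate IMPLIES]
= NOT Q OR NOT ((NOT Q OR P) IMPLIES NOT Q) OR NOT R   [eliminate IMPLIES]
= NOT Q OR NOT (NOT (NOT Q OR P) OR NOT Q) OR NOT R   [eliminate IMPLIES]
= NOT Q OR (NOT NOT (NOT Q OR P) AND NOT NOT Q) OR NOT R   [De Morgan]
= NOT Q OR ((NOT Q OR P) AND NOT NOT Q) OR NOT R   [double negation]
= NOT Q OR ((NOT Q OR P) AND Q) OR NOT R   [double negation]
= NOT Q OR (NOT Q AND Q) OR (P AND Q) OR NOT R   [distribute AND over OR]
= NOT Q OR (P AND Q) OR NOT R   [simplify]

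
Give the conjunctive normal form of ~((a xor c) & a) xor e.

(~a | c | e) & (~a | ~c | ~e) & (a | ~e)

~((a xor c) & a) xor e
⇔ (~((a xor c) & a) | e) & ~(~((a xor c) & a) & e)   [expand xor]
⇔ (~((a | c) & ~(a & c) & a) | e) & ~(~((a xor c) & a) & e)   [expand xor]
⇔ (~((a | c) & ~(a & c) & a) | e) & ~(~((a | c) & ~(a & c) & a) & e)   [expand xor]
⇔ (~(a | c) | ~~(a & c) | ~a | e) & ~(~((a | c) & ~(a & c) & a) & e)   [De Morgan]
⇔ ((~a & ~c) | ~~(a & c) | ~a | e) & ~(~((a | c) & ~(a & c) & a) & e)   [De Morgan]
⇔ ((~a & ~c) | (a & c) | ~a | e) & ~(~((a | c) & ~(a & c) & a) & e)   [double negation]
⇔ ((~a & ~c) | (a & c) | ~a | e) & (~~((a | c) & ~(a & c) & a) | ~e)   [De Morgan]
⇔ ((~a & ~c) | (a & c) | ~a | e) & (((a | c) & ~(a & c) & a) | ~e)   [double negation]
⇔ ((~a & ~c) | (a & c) | ~a | e) & (((a | c) & (~a | ~c) & a) | ~e)   [De Morgan]
⇔ (~a | a | ~a | e) & (~a | c | ~a | e) & (~c | a | ~a | e) & (~c | c | ~a | e) & (a | c | ~e) & (~a | ~c | ~e) & (a | ~e)   [distribute | over &]
⇔ (~a | c | e) & (~a | ~c | ~e) & (a | ~e)   [simplify]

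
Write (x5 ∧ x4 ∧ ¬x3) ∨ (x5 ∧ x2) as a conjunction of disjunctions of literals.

(x5 ∧ x4 ∧ ¬x3) ∨ (x5 ∧ x2)
≡ (x5 ∨ x5) ∧ (x5 ∨ x2) ∧ (x4 ∨ x5) ∧ (x4 ∨ x2) ∧ (¬x3 ∨ x5) ∧ (¬x3 ∨ x2)
≡ x5 ∧ (x4 ∨ x2) ∧ (¬x3 ∨ x2)

x5 ∧ (x4 ∨ x2) ∧ (¬x3 ∨ x2)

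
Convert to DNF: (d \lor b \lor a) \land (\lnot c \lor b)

(d \land \lnot c) \lor b \lor (a \land \lnot c)

(d \lor b \lor a) \land (\lnot c \lor b)
≡ (d \land \lnot c) \lor (d \land b) \lor (b \land \lnot c) \lor (b \land b) \lor (a \land \lnot c) \lor (a \land b)   [distribute \land over \lor]
≡ (d \land \lnot c) \lor b \lor (a \land \lnot c)   [simplify]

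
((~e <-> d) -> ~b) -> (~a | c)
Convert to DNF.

((~e <-> d) -> ~b) -> (~a | c)
≡ ~((~e <-> d) -> ~b) | ~a | c   (eliminate ->)
≡ ~(~(~e <-> d) | ~b) | ~a | c   (eliminate ->)
≡ ~(~((~e -> d) & (d -> ~e)) | ~b) | ~a | c   (eliminate <->)
≡ ~(~((~~e | d) & (d -> ~e)) | ~b) | ~a | c   (eliminate ->)
≡ ~(~((~~e | d) & (~d | ~e)) | ~b) | ~a | c   (eliminate ->)
≡ (~~((~~e | d) & (~d | ~e)) & ~~b) | ~a | c   (De Morgan)
≡ ((~~e | d) & (~d | ~e) & ~~b) | ~a | c   (double negation)
≡ ((e | d) & (~d | ~e) & ~~b) | ~a | c   (double negation)
≡ ((e | d) & (~d | ~e) & b) | ~a | c   (double negation)
≡ (e & ~d & b) | (e & ~e & b) | (d & ~d & b) | (d & ~e & b) | ~a | c   (distribute & over |)
≡ (e & ~d & b) | (d & ~e & b) | ~a | c   (simplify)

(e & ~d & b) | (d & ~e & b) | ~a | c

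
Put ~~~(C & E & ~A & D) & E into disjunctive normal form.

(~C & E) | (A & E) | (~D & E)

~~~(C & E & ~A & D) & E
⇔ ~(C & E & ~A & D) & E   (double negation)
⇔ (~C | ~E | ~~A | ~D) & E   (De Morgan)
⇔ (~C | ~E | A | ~D) & E   (double negation)
⇔ (~C & E) | (~E & E) | (A & E) | (~D & E)   (distribute & over |)
⇔ (~C & E) | (A & E) | (~D & E)   (simplify)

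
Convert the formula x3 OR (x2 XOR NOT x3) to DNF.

x3 OR (NOT x2 AND NOT x3)

x3 OR (x2 XOR NOT x3)
≡ x3 OR (x2 AND NOT NOT x3) OR (NOT x2 AND NOT x3)   [expand XOR]
≡ x3 OR (x2 AND x3) OR (NOT x2 AND NOT x3)   [double negation]
≡ x3 OR (NOT x2 AND NOT x3)   [simplify]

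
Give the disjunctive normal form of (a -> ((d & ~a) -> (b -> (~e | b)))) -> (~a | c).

~a | c

(a -> ((d & ~a) -> (b -> (~e | b)))) -> (~a | c)
≡ ~(a -> ((d & ~a) -> (b -> (~e | b)))) | ~a | c   (eliminate ->)
≡ ~(~a | ((d & ~a) -> (b -> (~e | b)))) | ~a | c   (eliminate ->)
≡ ~(~a | ~(d & ~a) | (b -> (~e | b))) | ~a | c   (eliminate ->)
≡ ~(~a | ~(d & ~a) | ~b | ~e | b) | ~a | c   (eliminate ->)
≡ (~~a & ~~(d & ~a) & ~~b & ~~e & ~b) | ~a | c   (De Morgan)
≡ (a & ~~(d & ~a) & ~~b & ~~e & ~b) | ~a | c   (double negation)
≡ (a & d & ~a & ~~b & ~~e & ~b) | ~a | c   (double negation)
≡ (a & d & ~a & b & ~~e & ~b) | ~a | c   (double negation)
≡ (a & d & ~a & b & e & ~b) | ~a | c   (double negation)
≡ ~a | c   (simplify)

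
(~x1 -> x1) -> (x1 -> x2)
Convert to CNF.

(~x1 -> x1) -> (x1 -> x2)
= ~(~x1 -> x1) | (x1 -> x2)   — eliminate ->
= ~(~~x1 | x1) | (x1 -> x2)   — eliminate ->
= ~(~~x1 | x1) | ~x1 | x2   — eliminate ->
= (~~~x1 & ~x1) | ~x1 | x2   — De Morgan
= (~x1 & ~x1) | ~x1 | x2   — double negation
= (~x1 | ~x1 | x2) & (~x1 | ~x1 | x2)   — distribute | over &
= ~x1 | x2   — simplify

~x1 | x2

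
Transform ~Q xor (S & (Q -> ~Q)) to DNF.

~Q xor (S & (Q -> ~Q))
≡ (~Q & ~(S & (Q -> ~Q))) | (~~Q & S & (Q -> ~Q))   — expand xor
≡ (~Q & ~(S & (~Q | ~Q))) | (~~Q & S & (Q -> ~Q))   — eliminate ->
≡ (~Q & ~(S & (~Q | ~Q))) | (~~Q & S & (~Q | ~Q))   — eliminate ->
≡ (~Q & (~S | ~(~Q | ~Q))) | (~~Q & S & (~Q | ~Q))   — De Morgan
≡ (~Q & (~S | (~~Q & ~~Q))) | (~~Q & S & (~Q | ~Q))   — De Morgan
≡ (~Q & (~S | (Q & ~~Q))) | (~~Q & S & (~Q | ~Q))   — double negation
≡ (~Q & (~S | (Q & Q))) | (~~Q & S & (~Q | ~Q))   — double negation
≡ (~Q & (~S | (Q & Q))) | (Q & S & (~Q | ~Q))   — double negation
≡ (~Q & ~S) | (~Q & Q & Q) | (Q & S & ~Q) | (Q & S & ~Q)   — distribute & over |
≡ ~Q & ~S   — simplify

~Q & ~S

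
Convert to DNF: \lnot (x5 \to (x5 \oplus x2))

\lnot (x5 \to (x5 \oplus x2))
⇔ \lnot (\lnot x5 \lor (x5 \oplus x2))   [eliminate \to]
⇔ \lnot (\lnot x5 \lor (x5 \land \lnot x2) \lor (\lnot x5 \land x2))   [expand \oplus]
⇔ \lnot \lnot x5 \land \lnot (x5 \land \lnot x2) \land \lnot (\lnot x5 \land x2)   [De Morgan]
⇔ x5 \land \lnot (x5 \land \lnot x2) \land \lnot (\lnot x5 \land x2)   [double negation]
⇔ x5 \land (\lnot x5 \lor \lnot \lnot x2) \land \lnot (\lnot x5 \land x2)   [De Morgan]
⇔ x5 \land (\lnot x5 \lor x2) \land \lnot (\lnot x5 \land x2)   [double negation]
⇔ x5 \land (\lnot x5 \lor x2) \land (\lnot \lnot x5 \lor \lnot x2)   [De Morgan]
⇔ x5 \land (\lnot x5 \lor x2) \land (x5 \lor \lnot x2)   [double negation]
⇔ (x5 \land \lnot x5 \land x5) \lor (x5 \land \lnot x5 \land \lnot x2) \lor (x5 \land x2 \land x5) \lor (x5 \land x2 \land \lnot x2)   [distribute \land over \lor]
⇔ x5 \land x2   [simplify]

x5 \land x2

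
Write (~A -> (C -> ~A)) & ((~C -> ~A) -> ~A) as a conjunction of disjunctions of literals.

~C | ~A

(~A -> (C -> ~A)) & ((~C -> ~A) -> ~A)
≡ (~~A | (C -> ~A)) & ((~C -> ~A) -> ~A)   (eliminate ->)
≡ (~~A | ~C | ~A) & ((~C -> ~A) -> ~A)   (eliminate ->)
≡ (~~A | ~C | ~A) & (~(~C -> ~A) | ~A)   (eliminate ->)
≡ (~~A | ~C | ~A) & (~(~~C | ~A) | ~A)   (eliminate ->)
≡ (A | ~C | ~A) & (~(~~C | ~A) | ~A)   (double negation)
≡ (A | ~C | ~A) & ((~~~C & ~~A) | ~A)   (De Morgan)
≡ (A | ~C | ~A) & ((~C & ~~A) | ~A)   (double negation)
≡ (A | ~C | ~A) & ((~C & A) | ~A)   (double negation)
≡ (A | ~C | ~A) & (~C | ~A) & (A | ~A)   (distribute | over &)
≡ ~C | ~A   (simplify)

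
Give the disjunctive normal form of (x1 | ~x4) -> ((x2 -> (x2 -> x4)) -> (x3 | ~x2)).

(~x1 & x4) | (x2 & ~x4) | x3 | ~x2

(x1 | ~x4) -> ((x2 -> (x2 -> x4)) -> (x3 | ~x2))
= ~(x1 | ~x4) | ((x2 -> (x2 -> x4)) -> (x3 | ~x2))   [eliminate ->]
= ~(x1 | ~x4) | ~(x2 -> (x2 -> x4)) | x3 | ~x2   [eliminate ->]
= ~(x1 | ~x4) | ~(~x2 | (x2 -> x4)) | x3 | ~x2   [eliminate ->]
= ~(x1 | ~x4) | ~(~x2 | ~x2 | x4) | x3 | ~x2   [eliminate ->]
= (~x1 & ~~x4) | ~(~x2 | ~x2 | x4) | x3 | ~x2   [De Morgan]
= (~x1 & x4) | ~(~x2 | ~x2 | x4) | x3 | ~x2   [double negation]
= (~x1 & x4) | (~~x2 & ~~x2 & ~x4) | x3 | ~x2   [De Morgan]
= (~x1 & x4) | (x2 & ~~x2 & ~x4) | x3 | ~x2   [double negation]
= (~x1 & x4) | (x2 & x2 & ~x4) | x3 | ~x2   [double negation]
= (~x1 & x4) | (x2 & ~x4) | x3 | ~x2   [simplify]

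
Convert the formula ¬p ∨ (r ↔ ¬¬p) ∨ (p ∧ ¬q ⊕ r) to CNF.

¬p ∨ r ∨ ¬q

¬p ∨ (r ↔ ¬¬p) ∨ (p ∧ ¬q ⊕ r)
⇔ ¬p ∨ (r → ¬¬p) ∧ (¬¬p → r) ∨ (p ∧ ¬q ⊕ r)   — eliminate ↔
⇔ ¬p ∨ (¬r ∨ ¬¬p) ∧ (¬¬p → r) ∨ (p ∧ ¬q ⊕ r)   — eliminate →
⇔ ¬p ∨ (¬r ∨ ¬¬p) ∧ (¬¬¬p ∨ r) ∨ (p ∧ ¬q ⊕ r)   — eliminate →
⇔ ¬p ∨ (¬r ∨ ¬¬p) ∧ (¬¬¬p ∨ r) ∨ (p ∧ ¬q ∨ r) ∧ ¬(p ∧ ¬q ∧ r)   — expand ⊕
⇔ ¬p ∨ (¬r ∨ p) ∧ (¬¬¬p ∨ r) ∨ (p ∧ ¬q ∨ r) ∧ ¬(p ∧ ¬q ∧ r)   — double negation
⇔ ¬p ∨ (¬r ∨ p) ∧ (¬p ∨ r) ∨ (p ∧ ¬q ∨ r) ∧ ¬(p ∧ ¬q ∧ r)   — double negation
⇔ ¬p ∨ (¬r ∨ p) ∧ (¬p ∨ r) ∨ (p ∧ ¬q ∨ r) ∧ (¬p ∨ ¬¬q ∨ ¬r)   — De Morgan
⇔ ¬p ∨ (¬r ∨ p) ∧ (¬p ∨ r) ∨ (p ∧ ¬q ∨ r) ∧ (¬p ∨ q ∨ ¬r)   — double negation
⇔ (¬p ∨ ¬r ∨ p ∨ p ∨ r) ∧ (¬p ∨ ¬r ∨ p ∨ ¬q ∨ r) ∧ (¬p ∨ ¬r ∨ p ∨ ¬p ∨ q ∨ ¬r) ∧ (¬p ∨ ¬p ∨ r ∨ p ∨ r) ∧ (¬p ∨ ¬p ∨ r ∨ ¬q ∨ r) ∧ (¬p ∨ ¬p ∨ r ∨ ¬p ∨ q ∨ ¬r)   — distribute ∨ over ∧
⇔ ¬p ∨ r ∨ ¬q   — simplify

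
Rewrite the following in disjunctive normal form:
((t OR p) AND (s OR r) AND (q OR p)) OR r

((t OR p) AND (s OR r) AND (q OR p)) OR r
= (t AND s AND q) OR (t AND s AND p) OR (t AND r AND q) OR (t AND r AND p) OR (p AND s AND q) OR (p AND s AND p) OR (p AND r AND q) OR (p AND r AND p) OR r   [distribute AND over OR]
= (t AND s AND q) OR (p AND s) OR r   [simplify]

(t AND s AND q) OR (p AND s) OR r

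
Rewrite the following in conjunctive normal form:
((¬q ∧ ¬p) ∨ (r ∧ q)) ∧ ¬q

(¬p ∨ r) ∧ (¬p ∨ q) ∧ ¬q

((¬q ∧ ¬p) ∨ (r ∧ q)) ∧ ¬q
≡ (¬q ∨ r) ∧ (¬q ∨ q) ∧ (¬p ∨ r) ∧ (¬p ∨ q) ∧ ¬q   — distribute ∨ over ∧
≡ (¬p ∨ r) ∧ (¬p ∨ q) ∧ ¬q   — simplify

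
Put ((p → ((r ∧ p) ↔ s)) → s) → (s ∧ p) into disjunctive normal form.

((p → ((r ∧ p) ↔ s)) → s) → (s ∧ p)
= ¬((p → ((r ∧ p) ↔ s)) → s) ∨ (s ∧ p)   [eliminate →]
= ¬(¬(p → ((r ∧ p) ↔ s)) ∨ s) ∨ (s ∧ p)   [eliminate →]
= ¬(¬(¬p ∨ ((r ∧ p) ↔ s)) ∨ s) ∨ (s ∧ p)   [eliminate →]
= ¬(¬(¬p ∨ (((r ∧ p) → s) ∧ (s → (r ∧ p)))) ∨ s) ∨ (s ∧ p)   [eliminate ↔]
= ¬(¬(¬p ∨ ((¬(r ∧ p) ∨ s) ∧ (s → (r ∧ p)))) ∨ s) ∨ (s ∧ p)   [eliminate →]
= ¬(¬(¬p ∨ ((¬(r ∧ p) ∨ s) ∧ (¬s ∨ (r ∧ p)))) ∨ s) ∨ (s ∧ p)   [eliminate →]
= (¬¬(¬p ∨ ((¬(r ∧ p) ∨ s) ∧ (¬s ∨ (r ∧ p)))) ∧ ¬s) ∨ (s ∧ p)   [De Morgan]
= ((¬p ∨ ((¬(r ∧ p) ∨ s) ∧ (¬s ∨ (r ∧ p)))) ∧ ¬s) ∨ (s ∧ p)   [double negation]
= ((¬p ∨ ((¬r ∨ ¬p ∨ s) ∧ (¬s ∨ (r ∧ p)))) ∧ ¬s) ∨ (s ∧ p)   [De Morgan]
= (¬p ∧ ¬s) ∨ (¬r ∧ ¬s ∧ ¬s) ∨ (¬r ∧ r ∧ p ∧ ¬s) ∨ (¬p ∧ ¬s ∧ ¬s) ∨ (¬p ∧ r ∧ p ∧ ¬s) ∨ (s ∧ ¬s ∧ ¬s) ∨ (s ∧ r ∧ p ∧ ¬s) ∨ (s ∧ p)   [distribute ∧ over ∨]
= (¬p ∧ ¬s) ∨ (¬r ∧ ¬s) ∨ (s ∧ p)   [simplify]

(¬p ∧ ¬s) ∨ (¬r ∧ ¬s) ∨ (s ∧ p)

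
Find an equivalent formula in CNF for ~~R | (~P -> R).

~~R | (~P -> R)
≡ ~~R | ~~P | R   (eliminate ->)
≡ R | ~~P | R   (double negation)
≡ R | P | R   (double negation)
≡ R | P   (simplify)

R | P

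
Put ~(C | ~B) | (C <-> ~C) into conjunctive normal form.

~(C | ~B) | (C <-> ~C)
⇔ ~(C | ~B) | ((C -> ~C) & (~C -> C))   — eliminate <->
⇔ ~(C | ~B) | ((~C | ~C) & (~C -> C))   — eliminate ->
⇔ ~(C | ~B) | ((~C | ~C) & (~~C | C))   — eliminate ->
⇔ (~C & ~~B) | ((~C | ~C) & (~~C | C))   — De Morgan
⇔ (~C & B) | ((~C | ~C) & (~~C | C))   — double negation
⇔ (~C & B) | ((~C | ~C) & (C | C))   — double negation
⇔ (~C | ~C | ~C) & (~C | C | C) & (B | ~C | ~C) & (B | C | C)   — distribute | over &
⇔ ~C & (B | C)   — simplify

~C & (B | C)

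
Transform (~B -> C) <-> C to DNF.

(~B & ~C) | C

(~B -> C) <-> C
≡ ((~B -> C) -> C) & (C -> (~B -> C))   (eliminate <->)
≡ (~(~B -> C) | C) & (C -> (~B -> C))   (eliminate ->)
≡ (~(~~B | C) | C) & (C -> (~B -> C))   (eliminate ->)
≡ (~(~~B | C) | C) & (~C | (~B -> C))   (eliminate ->)
≡ (~(~~B | C) | C) & (~C | ~~B | C)   (eliminate ->)
≡ ((~~~B & ~C) | C) & (~C | ~~B | C)   (De Morgan)
≡ ((~B & ~C) | C) & (~C | ~~B | C)   (double negation)
≡ ((~B & ~C) | C) & (~C | B | C)   (double negation)
≡ (~B & ~C & ~C) | (~B & ~C & B) | (~B & ~C & C) | (C & ~C) | (C & B) | (C & C)   (distribute & over |)
≡ (~B & ~C) | C   (simplify)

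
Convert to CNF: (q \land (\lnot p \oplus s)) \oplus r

(q \lor r) \land (\lnot p \lor s \lor r) \land (p \lor \lnot s \lor r) \land (\lnot q \lor p \lor s \lor \lnot r) \land (\lnot q \lor \lnot s \lor \lnot p \lor \lnot r)

(q \land (\lnot p \oplus s)) \oplus r
= ((q \land (\lnot p \oplus s)) \lor r) \land \lnot (q \land (\lnot p \oplus s) \land r)   (expand \oplus)
= ((q \land (\lnot p \lor s) \land \lnot (\lnot p \land s)) \lor r) \land \lnot (q \land (\lnot p \oplus s) \land r)   (expand \oplus)
= ((q \land (\lnot p \lor s) \land \lnot (\lnot p \land s)) \lor r) \land \lnot (q \land (\lnot p \lor s) \land \lnot (\lnot p \land s) \land r)   (expand \oplus)
= ((q \land (\lnot p \lor s) \land (\lnot \lnot p \lor \lnot s)) \lor r) \land \lnot (q \land (\lnot p \lor s) \land \lnot (\lnot p \land s) \land r)   (De Morgan)
= ((q \land (\lnot p \lor s) \land (p \lor \lnot s)) \lor r) \land \lnot (q \land (\lnot p \lor s) \land \lnot (\lnot p \land s) \land r)   (double negation)
= ((q \land (\lnot p \lor s) \land (p \lor \lnot s)) \lor r) \land (\lnot q \lor \lnot (\lnot p \lor s) \lor \lnot \lnot (\lnot p \land s) \lor \lnot r)   (De Morgan)
= ((q \land (\lnot p \lor s) \land (p \lor \lnot s)) \lor r) \land (\lnot q \lor (\lnot \lnot p \land \lnot s) \lor \lnot \lnot (\lnot p \land s) \lor \lnot r)   (De Morgan)
= ((q \land (\lnot p \lor s) \land (p \lor \lnot s)) \lor r) \land (\lnot q \lor (p \land \lnot s) \lor \lnot \lnot (\lnot p \land s) \lor \lnot r)   (double negation)
= ((q \land (\lnot p \lor s) \land (p \lor \lnot s)) \lor r) \land (\lnot q \lor (p \land \lnot s) \lor (\lnot p \land s) \lor \lnot r)   (double negation)
= (q \lor r) \land (\lnot p \lor s \lor r) \land (p \lor \lnot s \lor r) \land (\lnot q \lor p \lor \lnot p \lor \lnot r) \land (\lnot q \lor p \lor s \lor \lnot r) \land (\lnot q \lor \lnot s \lor \lnot p \lor \lnot r) \land (\lnot q \lor \lnot s \lor s \lor \lnot r)   (distribute \lor over \land)
= (q \lor r) \land (\lnot p \lor s \lor r) \land (p \lor \lnot s \lor r) \land (\lnot q \lor p \lor s \lor \lnot r) \land (\lnot q \lor \lnot s \lor \lnot p \lor \lnot r)   (simplify)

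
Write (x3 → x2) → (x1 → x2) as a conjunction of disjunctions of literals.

x3 ∨ ¬x1 ∨ x2

(x3 → x2) → (x1 → x2)
≡ ¬(x3 → x2) ∨ (x1 → x2)
≡ ¬(¬x3 ∨ x2) ∨ (x1 → x2)
≡ ¬(¬x3 ∨ x2) ∨ ¬x1 ∨ x2
≡ (¬¬x3 ∧ ¬x2) ∨ ¬x1 ∨ x2
≡ (x3 ∧ ¬x2) ∨ ¬x1 ∨ x2
≡ (x3 ∨ ¬x1 ∨ x2) ∧ (¬x2 ∨ ¬x1 ∨ x2)
≡ x3 ∨ ¬x1 ∨ x2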